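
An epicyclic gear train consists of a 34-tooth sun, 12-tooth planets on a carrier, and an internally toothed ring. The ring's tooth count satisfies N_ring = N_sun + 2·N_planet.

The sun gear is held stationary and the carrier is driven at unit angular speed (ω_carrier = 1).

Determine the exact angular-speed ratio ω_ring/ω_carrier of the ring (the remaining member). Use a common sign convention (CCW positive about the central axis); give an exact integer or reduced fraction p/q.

46/29

N_ring = 34 + 2·12 = 58
34(ω_s−ω_c) = −58(ω_r−ω_c),  ω_s=0, ω_c=1
ω_r = 1 − (34/58)(0−1) = 46/29
ω_r/ω_c = 46/29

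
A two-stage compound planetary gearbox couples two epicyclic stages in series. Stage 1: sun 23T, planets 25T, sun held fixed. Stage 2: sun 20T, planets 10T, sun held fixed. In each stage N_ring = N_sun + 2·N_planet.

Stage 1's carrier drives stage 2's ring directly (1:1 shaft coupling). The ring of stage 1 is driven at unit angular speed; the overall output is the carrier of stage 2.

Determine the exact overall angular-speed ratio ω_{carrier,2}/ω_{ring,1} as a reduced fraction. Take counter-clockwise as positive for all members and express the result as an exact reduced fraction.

Stage 1: N_ring = 23 + 2·25 = 73
Stage 1: 23(ω_s−ω_c) = −73(ω_r−ω_c),  ω_s=0, ω_r=1
Stage 1: 23(0−ω_c) = −73(1−ω_c)  ⇒  96ω_c = 73  ⇒  ω_c = 73/96
  ⇒ ω_c¹/ω_r¹ = 73/96
Stage 2: N_ring = 20 + 2·10 = 40
Stage 2: 20(ω_s−ω_c) = −40(ω_r−ω_c),  ω_s=0, ω_r=1
Stage 2: 20(0−ω_c) = −40(1−ω_c)  ⇒  60ω_c = 40  ⇒  ω_c = 2/3
  ⇒ ω_c²/ω_r² = 2/3
Coupling ω_r² = ω_c¹ ⇒ overall = 73/96 × 2/3 = 73/144

73/144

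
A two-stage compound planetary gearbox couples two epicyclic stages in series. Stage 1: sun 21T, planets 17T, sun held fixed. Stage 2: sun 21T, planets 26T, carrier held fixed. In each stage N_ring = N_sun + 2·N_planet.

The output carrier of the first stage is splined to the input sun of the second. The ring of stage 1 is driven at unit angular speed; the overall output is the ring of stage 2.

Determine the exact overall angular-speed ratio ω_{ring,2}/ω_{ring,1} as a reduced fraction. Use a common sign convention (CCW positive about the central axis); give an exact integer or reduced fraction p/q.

Stage 1: N_ring = 21 + 2·17 = 55
Stage 1: 21(ω_s−ω_c) = −55(ω_r−ω_c),  ω_s=0, ω_r=1
Stage 1: 21(0−ω_c) = −55(1−ω_c)  ⇒  76ω_c = 55  ⇒  ω_c = 55/76
  ⇒ ω_c¹/ω_r¹ = 55/76
Stage 2: N_ring = 21 + 2·26 = 73
Stage 2: 21(ω_s−ω_c) = −73(ω_r−ω_c),  ω_c=0, ω_s=1
Stage 2: ω_r = 0 − (21/73)(1−0) = -21/73
  ⇒ ω_r²/ω_s² = -21/73
Coupling ω_s² = ω_c¹ ⇒ overall = 55/76 × -21/73 = -1155/5548

-1155/5548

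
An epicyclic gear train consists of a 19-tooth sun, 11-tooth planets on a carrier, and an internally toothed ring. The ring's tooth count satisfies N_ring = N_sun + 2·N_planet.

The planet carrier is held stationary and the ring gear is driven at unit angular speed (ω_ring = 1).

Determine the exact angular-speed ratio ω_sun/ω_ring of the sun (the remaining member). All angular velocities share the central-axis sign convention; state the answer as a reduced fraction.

N_ring = 19 + 2·11 = 41
19(ω_s−ω_c) = −41(ω_r−ω_c),  ω_c=0, ω_r=1
ω_s = 0 − (41/19)(1−0) = -41/19
ω_s/ω_r = -41/19

-41/19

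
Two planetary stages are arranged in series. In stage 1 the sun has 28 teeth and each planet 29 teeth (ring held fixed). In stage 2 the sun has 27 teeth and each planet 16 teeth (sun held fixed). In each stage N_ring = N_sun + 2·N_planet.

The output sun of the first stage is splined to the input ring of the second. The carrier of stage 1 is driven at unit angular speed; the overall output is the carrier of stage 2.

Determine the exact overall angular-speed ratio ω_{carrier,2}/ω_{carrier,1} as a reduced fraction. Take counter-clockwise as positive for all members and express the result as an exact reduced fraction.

3363/1204

Stage 1: N_ring = 28 + 2·29 = 86
Stage 1: 28(ω_s−ω_c) = −86(ω_r−ω_c),  ω_r=0, ω_c=1
Stage 1: ω_s = 1 − (86/28)(0−1) = 57/14
  ⇒ ω_s¹/ω_c¹ = 57/14
Stage 2: N_ring = 27 + 2·16 = 59
Stage 2: 27(ω_s−ω_c) = −59(ω_r−ω_c),  ω_s=0, ω_r=1
Stage 2: 27(0−ω_c) = −59(1−ω_c)  ⇒  86ω_c = 59  ⇒  ω_c = 59/86
  ⇒ ω_c²/ω_r² = 59/86
Coupling ω_r² = ω_s¹ ⇒ overall = 57/14 × 59/86 = 3363/1204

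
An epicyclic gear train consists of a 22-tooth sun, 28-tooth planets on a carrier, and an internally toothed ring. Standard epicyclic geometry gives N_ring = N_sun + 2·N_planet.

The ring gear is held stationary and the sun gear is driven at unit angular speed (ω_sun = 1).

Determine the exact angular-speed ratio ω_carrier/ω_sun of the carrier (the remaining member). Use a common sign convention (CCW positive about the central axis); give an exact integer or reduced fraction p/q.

N_ring = 22 + 2·28 = 78
22(ω_s−ω_c) = −78(ω_r−ω_c),  ω_r=0, ω_s=1
22(1−ω_c) = −78(0−ω_c)  ⇒  100ω_c = 22  ⇒  ω_c = 11/50
ω_c/ω_s = 11/50

11/50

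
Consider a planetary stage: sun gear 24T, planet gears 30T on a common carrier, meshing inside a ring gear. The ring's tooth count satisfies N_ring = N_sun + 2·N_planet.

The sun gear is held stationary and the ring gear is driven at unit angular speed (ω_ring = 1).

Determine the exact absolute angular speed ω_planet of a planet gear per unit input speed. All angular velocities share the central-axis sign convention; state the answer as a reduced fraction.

N_ring = 24 + 2·30 = 84
24(ω_s−ω_c) = −84(ω_r−ω_c),  ω_s=0, ω_r=1
24(0−ω_c) = −84(1−ω_c)  ⇒  108ω_c = 84  ⇒  ω_c = 7/9
sun–planet: 24·(0−7/9) = −30·(ω_p−ω_c)  ⇒  ω_p−ω_c = −(24/30)·(-7/9) = 28/45
ω_p = 7/9 + 28/45 = 7/5

7/5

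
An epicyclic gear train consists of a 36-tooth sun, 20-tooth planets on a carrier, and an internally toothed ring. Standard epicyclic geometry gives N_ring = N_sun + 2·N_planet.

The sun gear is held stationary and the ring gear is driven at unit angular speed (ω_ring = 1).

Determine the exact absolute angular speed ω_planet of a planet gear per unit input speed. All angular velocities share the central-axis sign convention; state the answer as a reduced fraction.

N_ring = 36 + 2·20 = 76
36(ω_s−ω_c) = −76(ω_r−ω_c),  ω_s=0, ω_r=1
36(0−ω_c) = −76(1−ω_c)  ⇒  112ω_c = 76  ⇒  ω_c = 19/28
sun–planet: 36·(0−19/28) = −20·(ω_p−ω_c)  ⇒  ω_p−ω_c = −(36/20)·(-19/28) = 171/140
ω_p = 19/28 + 171/140 = 19/10

19/10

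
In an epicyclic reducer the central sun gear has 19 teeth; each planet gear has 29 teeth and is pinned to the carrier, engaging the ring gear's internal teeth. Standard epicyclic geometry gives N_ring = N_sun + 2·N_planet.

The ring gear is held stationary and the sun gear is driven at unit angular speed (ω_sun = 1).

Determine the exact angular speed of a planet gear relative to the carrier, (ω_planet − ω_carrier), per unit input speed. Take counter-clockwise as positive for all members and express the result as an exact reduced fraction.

N_ring = 19 + 2·29 = 77
19(ω_s−ω_c) = −77(ω_r−ω_c),  ω_r=0, ω_s=1
19(1−ω_c) = −77(0−ω_c)  ⇒  96ω_c = 19  ⇒  ω_c = 19/96
sun–planet: 19·(1−19/96) = −29·(ω_p−ω_c)  ⇒  ω_p−ω_c = −(19/29)·(77/96) = -1463/2784

-1463/2784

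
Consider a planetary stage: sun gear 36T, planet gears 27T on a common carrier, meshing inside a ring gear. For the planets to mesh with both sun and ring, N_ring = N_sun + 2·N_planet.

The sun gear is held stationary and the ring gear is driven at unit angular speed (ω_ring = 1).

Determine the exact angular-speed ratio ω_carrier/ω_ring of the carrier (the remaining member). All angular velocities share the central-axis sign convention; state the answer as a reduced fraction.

N_ring = 36 + 2·27 = 90
36(ω_s−ω_c) = −90(ω_r−ω_c),  ω_s=0, ω_r=1
36(0−ω_c) = −90(1−ω_c)  ⇒  126ω_c = 90  ⇒  ω_c = 5/7
ω_c/ω_r = 5/7

5/7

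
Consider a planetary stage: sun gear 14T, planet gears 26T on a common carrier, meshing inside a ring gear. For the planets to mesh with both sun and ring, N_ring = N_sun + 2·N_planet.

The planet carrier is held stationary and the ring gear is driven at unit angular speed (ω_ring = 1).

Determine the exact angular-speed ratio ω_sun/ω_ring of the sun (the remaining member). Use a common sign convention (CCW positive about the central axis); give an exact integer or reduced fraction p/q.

-33/7

N_ring = 14 + 2·26 = 66
14(ω_s−ω_c) = −66(ω_r−ω_c),  ω_c=0, ω_r=1
ω_s = 0 − (66/14)(1−0) = -33/7
ω_s/ω_r = -33/7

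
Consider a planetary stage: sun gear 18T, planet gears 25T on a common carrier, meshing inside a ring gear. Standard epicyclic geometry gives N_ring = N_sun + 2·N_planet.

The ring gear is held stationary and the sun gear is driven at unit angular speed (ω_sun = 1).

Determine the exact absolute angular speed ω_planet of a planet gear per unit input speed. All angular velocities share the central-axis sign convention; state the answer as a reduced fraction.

N_ring = 18 + 2·25 = 68
18(ω_s−ω_c) = −68(ω_r−ω_c),  ω_r=0, ω_s=1
18(1−ω_c) = −68(0−ω_c)  ⇒  86ω_c = 18  ⇒  ω_c = 9/43
sun–planet: 18·(1−9/43) = −25·(ω_p−ω_c)  ⇒  ω_p−ω_c = −(18/25)·(34/43) = -612/1075
ω_p = 9/43 − 612/1075 = -9/25

-9/25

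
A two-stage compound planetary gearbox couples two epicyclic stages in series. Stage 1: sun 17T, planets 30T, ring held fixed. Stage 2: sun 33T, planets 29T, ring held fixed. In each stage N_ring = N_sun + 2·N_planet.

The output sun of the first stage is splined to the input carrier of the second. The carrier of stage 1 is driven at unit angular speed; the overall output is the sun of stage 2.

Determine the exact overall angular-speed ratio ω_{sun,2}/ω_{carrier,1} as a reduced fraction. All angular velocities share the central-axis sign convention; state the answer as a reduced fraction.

Stage 1: N_ring = 17 + 2·30 = 77
Stage 1: 17(ω_s−ω_c) = −77(ω_r−ω_c),  ω_r=0, ω_c=1
Stage 1: ω_s = 1 − (77/17)(0−1) = 94/17
  ⇒ ω_s¹/ω_c¹ = 94/17
Stage 2: N_ring = 33 + 2·29 = 91
Stage 2: 33(ω_s−ω_c) = −91(ω_r−ω_c),  ω_r=0, ω_c=1
Stage 2: ω_s = 1 − (91/33)(0−1) = 124/33
  ⇒ ω_s²/ω_c² = 124/33
Coupling ω_c² = ω_s¹ ⇒ overall = 94/17 × 124/33 = 11656/561

11656/561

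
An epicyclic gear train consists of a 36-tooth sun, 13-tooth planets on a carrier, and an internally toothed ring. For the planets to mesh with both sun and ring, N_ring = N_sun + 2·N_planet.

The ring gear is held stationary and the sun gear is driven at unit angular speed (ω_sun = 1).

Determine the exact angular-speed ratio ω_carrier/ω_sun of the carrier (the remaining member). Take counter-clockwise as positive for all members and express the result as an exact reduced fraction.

18/49

N_ring = 36 + 2·13 = 62
36(ω_s−ω_c) = −62(ω_r−ω_c),  ω_r=0, ω_s=1
36(1−ω_c) = −62(0−ω_c)  ⇒  98ω_c = 36  ⇒  ω_c = 18/49
ω_c/ω_s = 18/49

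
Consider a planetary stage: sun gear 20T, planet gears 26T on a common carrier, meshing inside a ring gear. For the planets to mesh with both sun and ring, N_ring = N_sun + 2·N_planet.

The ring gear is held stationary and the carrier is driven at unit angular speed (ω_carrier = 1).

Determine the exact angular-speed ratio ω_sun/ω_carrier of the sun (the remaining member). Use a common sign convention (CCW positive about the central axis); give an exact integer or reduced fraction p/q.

23/5

N_ring = 20 + 2·26 = 72
20(ω_s−ω_c) = −72(ω_r−ω_c),  ω_r=0, ω_c=1
ω_s = 1 − (72/20)(0−1) = 23/5
ω_s/ω_c = 23/5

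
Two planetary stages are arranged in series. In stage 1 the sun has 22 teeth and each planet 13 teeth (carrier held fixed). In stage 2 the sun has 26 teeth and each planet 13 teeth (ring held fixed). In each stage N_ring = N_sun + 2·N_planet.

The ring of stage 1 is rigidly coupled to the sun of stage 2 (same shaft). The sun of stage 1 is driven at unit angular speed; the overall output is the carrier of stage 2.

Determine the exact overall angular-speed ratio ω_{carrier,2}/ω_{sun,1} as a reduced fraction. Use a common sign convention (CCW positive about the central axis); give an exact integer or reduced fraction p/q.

-11/72

Stage 1: N_ring = 22 + 2·13 = 48
Stage 1: 22(ω_s−ω_c) = −48(ω_r−ω_c),  ω_c=0, ω_s=1
Stage 1: ω_r = 0 − (22/48)(1−0) = -11/24
  ⇒ ω_r¹/ω_s¹ = -11/24
Stage 2: N_ring = 26 + 2·13 = 52
Stage 2: 26(ω_s−ω_c) = −52(ω_r−ω_c),  ω_r=0, ω_s=1
Stage 2: 26(1−ω_c) = −52(0−ω_c)  ⇒  78ω_c = 26  ⇒  ω_c = 1/3
  ⇒ ω_c²/ω_s² = 1/3
Coupling ω_s² = ω_r¹ ⇒ overall = -11/24 × 1/3 = -11/72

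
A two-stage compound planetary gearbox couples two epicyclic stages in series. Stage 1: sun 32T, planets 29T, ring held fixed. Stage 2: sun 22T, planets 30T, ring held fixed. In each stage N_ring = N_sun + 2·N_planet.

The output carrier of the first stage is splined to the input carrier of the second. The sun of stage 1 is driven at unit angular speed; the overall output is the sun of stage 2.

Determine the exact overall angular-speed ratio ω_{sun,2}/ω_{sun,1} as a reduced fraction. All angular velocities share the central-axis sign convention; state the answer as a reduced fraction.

832/671

Stage 1: N_ring = 32 + 2·29 = 90
Stage 1: 32(ω_s−ω_c) = −90(ω_r−ω_c),  ω_r=0, ω_s=1
Stage 1: 32(1−ω_c) = −90(0−ω_c)  ⇒  122ω_c = 32  ⇒  ω_c = 16/61
  ⇒ ω_c¹/ω_s¹ = 16/61
Stage 2: N_ring = 22 + 2·30 = 82
Stage 2: 22(ω_s−ω_c) = −82(ω_r−ω_c),  ω_r=0, ω_c=1
Stage 2: ω_s = 1 − (82/22)(0−1) = 52/11
  ⇒ ω_s²/ω_c² = 52/11
Coupling ω_c² = ω_c¹ ⇒ overall = 16/61 × 52/11 = 832/671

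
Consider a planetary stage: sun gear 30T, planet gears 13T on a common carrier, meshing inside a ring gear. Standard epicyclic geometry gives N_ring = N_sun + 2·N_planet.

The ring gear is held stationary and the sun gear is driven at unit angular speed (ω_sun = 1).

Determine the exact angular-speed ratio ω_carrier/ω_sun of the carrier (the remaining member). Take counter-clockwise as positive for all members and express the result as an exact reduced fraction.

15/43

N_ring = 30 + 2·13 = 56
30(ω_s−ω_c) = −56(ω_r−ω_c),  ω_r=0, ω_s=1
30(1−ω_c) = −56(0−ω_c)  ⇒  86ω_c = 30  ⇒  ω_c = 15/43
ω_c/ω_s = 15/43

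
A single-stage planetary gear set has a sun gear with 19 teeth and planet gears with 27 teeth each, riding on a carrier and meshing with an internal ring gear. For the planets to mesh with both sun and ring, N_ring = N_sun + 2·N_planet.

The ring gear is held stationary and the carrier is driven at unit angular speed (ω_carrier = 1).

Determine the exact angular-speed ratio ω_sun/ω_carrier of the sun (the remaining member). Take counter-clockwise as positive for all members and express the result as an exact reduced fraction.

92/19

N_ring = 19 + 2·27 = 73
19(ω_s−ω_c) = −73(ω_r−ω_c),  ω_r=0, ω_c=1
ω_s = 1 − (73/19)(0−1) = 92/19
ω_s/ω_c = 92/19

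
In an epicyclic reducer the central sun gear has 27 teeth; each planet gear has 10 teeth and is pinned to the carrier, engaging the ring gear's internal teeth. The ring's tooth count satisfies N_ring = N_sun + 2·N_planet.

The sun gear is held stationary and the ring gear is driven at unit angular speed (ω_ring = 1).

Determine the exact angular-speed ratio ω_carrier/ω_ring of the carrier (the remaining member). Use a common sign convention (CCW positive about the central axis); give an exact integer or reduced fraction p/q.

N_ring = 27 + 2·10 = 47
27(ω_s−ω_c) = −47(ω_r−ω_c),  ω_s=0, ω_r=1
27(0−ω_c) = −47(1−ω_c)  ⇒  74ω_c = 47  ⇒  ω_c = 47/74
ω_c/ω_r = 47/74

47/74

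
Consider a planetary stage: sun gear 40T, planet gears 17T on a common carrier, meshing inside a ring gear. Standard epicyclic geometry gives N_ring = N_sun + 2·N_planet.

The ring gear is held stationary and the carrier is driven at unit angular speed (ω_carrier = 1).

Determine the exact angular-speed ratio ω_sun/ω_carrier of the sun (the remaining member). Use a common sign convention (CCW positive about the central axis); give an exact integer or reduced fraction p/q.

N_ring = 40 + 2·17 = 74
40(ω_s−ω_c) = −74(ω_r−ω_c),  ω_r=0, ω_c=1
ω_s = 1 − (74/40)(0−1) = 57/20
ω_s/ω_c = 57/20

57/20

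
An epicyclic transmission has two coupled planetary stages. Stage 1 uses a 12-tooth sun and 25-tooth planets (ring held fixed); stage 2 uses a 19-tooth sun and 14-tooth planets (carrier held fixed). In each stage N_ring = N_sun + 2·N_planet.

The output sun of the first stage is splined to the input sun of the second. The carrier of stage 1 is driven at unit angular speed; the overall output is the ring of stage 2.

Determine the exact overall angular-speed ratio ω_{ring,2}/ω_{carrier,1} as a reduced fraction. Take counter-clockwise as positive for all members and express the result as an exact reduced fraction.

-703/282

Stage 1: N_ring = 12 + 2·25 = 62
Stage 1: 12(ω_s−ω_c) = −62(ω_r−ω_c),  ω_r=0, ω_c=1
Stage 1: ω_s = 1 − (62/12)(0−1) = 37/6
  ⇒ ω_s¹/ω_c¹ = 37/6
Stage 2: N_ring = 19 + 2·14 = 47
Stage 2: 19(ω_s−ω_c) = −47(ω_r−ω_c),  ω_c=0, ω_s=1
Stage 2: ω_r = 0 − (19/47)(1−0) = -19/47
  ⇒ ω_r²/ω_s² = -19/47
Coupling ω_s² = ω_s¹ ⇒ overall = 37/6 × -19/47 = -703/282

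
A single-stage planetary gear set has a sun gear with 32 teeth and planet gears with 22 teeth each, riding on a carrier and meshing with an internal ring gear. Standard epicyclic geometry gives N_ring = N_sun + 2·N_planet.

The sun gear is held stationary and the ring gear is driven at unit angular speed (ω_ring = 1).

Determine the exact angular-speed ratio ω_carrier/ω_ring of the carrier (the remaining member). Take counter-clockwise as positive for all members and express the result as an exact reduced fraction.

19/27

N_ring = 32 + 2·22 = 76
32(ω_s−ω_c) = −76(ω_r−ω_c),  ω_s=0, ω_r=1
32(0−ω_c) = −76(1−ω_c)  ⇒  108ω_c = 76  ⇒  ω_c = 19/27
ω_c/ω_r = 19/27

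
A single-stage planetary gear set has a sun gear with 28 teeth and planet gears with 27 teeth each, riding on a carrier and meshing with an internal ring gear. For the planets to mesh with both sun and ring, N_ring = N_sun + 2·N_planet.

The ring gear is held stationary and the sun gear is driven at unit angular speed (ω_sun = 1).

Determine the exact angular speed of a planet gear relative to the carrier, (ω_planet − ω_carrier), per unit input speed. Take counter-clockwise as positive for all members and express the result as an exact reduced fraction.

-1148/1485

N_ring = 28 + 2·27 = 82
28(ω_s−ω_c) = −82(ω_r−ω_c),  ω_r=0, ω_s=1
28(1−ω_c) = −82(0−ω_c)  ⇒  110ω_c = 28  ⇒  ω_c = 14/55
sun–planet: 28·(1−14/55) = −27·(ω_p−ω_c)  ⇒  ω_p−ω_c = −(28/27)·(41/55) = -1148/1485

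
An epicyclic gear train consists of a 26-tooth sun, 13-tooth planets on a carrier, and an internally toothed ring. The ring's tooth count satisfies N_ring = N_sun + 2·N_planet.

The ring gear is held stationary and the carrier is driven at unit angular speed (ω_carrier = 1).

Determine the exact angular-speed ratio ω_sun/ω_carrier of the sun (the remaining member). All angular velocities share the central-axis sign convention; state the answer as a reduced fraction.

3

N_ring = 26 + 2·13 = 52
26(ω_s−ω_c) = −52(ω_r−ω_c),  ω_r=0, ω_c=1
ω_s = 1 − (52/26)(0−1) = 3
ω_s/ω_c = 3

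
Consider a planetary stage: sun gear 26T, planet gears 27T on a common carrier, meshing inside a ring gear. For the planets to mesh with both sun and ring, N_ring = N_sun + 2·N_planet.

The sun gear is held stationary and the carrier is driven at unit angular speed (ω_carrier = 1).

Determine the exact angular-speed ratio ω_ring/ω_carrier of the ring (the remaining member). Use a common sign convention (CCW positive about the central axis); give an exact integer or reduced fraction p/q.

53/40

N_ring = 26 + 2·27 = 80
26(ω_s−ω_c) = −80(ω_r−ω_c),  ω_s=0, ω_c=1
ω_r = 1 − (26/80)(0−1) = 53/40
ω_r/ω_c = 53/40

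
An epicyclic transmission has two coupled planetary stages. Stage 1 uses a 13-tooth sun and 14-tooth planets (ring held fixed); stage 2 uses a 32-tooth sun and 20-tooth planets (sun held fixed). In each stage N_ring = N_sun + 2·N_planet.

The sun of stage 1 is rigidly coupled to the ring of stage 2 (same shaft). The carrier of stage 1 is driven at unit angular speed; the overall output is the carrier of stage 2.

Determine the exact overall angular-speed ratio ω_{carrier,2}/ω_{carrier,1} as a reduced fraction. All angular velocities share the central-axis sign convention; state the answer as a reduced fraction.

486/169

Stage 1: N_ring = 13 + 2·14 = 41
Stage 1: 13(ω_s−ω_c) = −41(ω_r−ω_c),  ω_r=0, ω_c=1
Stage 1: ω_s = 1 − (41/13)(0−1) = 54/13
  ⇒ ω_s¹/ω_c¹ = 54/13
Stage 2: N_ring = 32 + 2·20 = 72
Stage 2: 32(ω_s−ω_c) = −72(ω_r−ω_c),  ω_s=0, ω_r=1
Stage 2: 32(0−ω_c) = −72(1−ω_c)  ⇒  104ω_c = 72  ⇒  ω_c = 9/13
  ⇒ ω_c²/ω_r² = 9/13
Coupling ω_r² = ω_s¹ ⇒ overall = 54/13 × 9/13 = 486/169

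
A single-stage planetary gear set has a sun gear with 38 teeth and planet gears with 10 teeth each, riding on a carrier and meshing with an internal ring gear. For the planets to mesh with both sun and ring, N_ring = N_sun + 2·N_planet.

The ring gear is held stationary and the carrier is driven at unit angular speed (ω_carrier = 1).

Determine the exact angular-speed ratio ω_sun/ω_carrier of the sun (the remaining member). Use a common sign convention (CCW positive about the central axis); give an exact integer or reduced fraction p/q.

N_ring = 38 + 2·10 = 58
38(ω_s−ω_c) = −58(ω_r−ω_c),  ω_r=0, ω_c=1
ω_s = 1 − (58/38)(0−1) = 48/19
ω_s/ω_c = 48/19

48/19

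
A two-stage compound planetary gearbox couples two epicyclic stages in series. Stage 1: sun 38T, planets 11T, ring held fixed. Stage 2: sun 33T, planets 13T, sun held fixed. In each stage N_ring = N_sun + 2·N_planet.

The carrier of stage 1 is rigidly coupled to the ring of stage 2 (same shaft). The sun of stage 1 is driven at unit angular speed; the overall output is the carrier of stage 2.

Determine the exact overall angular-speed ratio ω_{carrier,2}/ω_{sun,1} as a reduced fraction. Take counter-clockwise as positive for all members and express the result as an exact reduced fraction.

Stage 1: N_ring = 38 + 2·11 = 60
Stage 1: 38(ω_s−ω_c) = −60(ω_r−ω_c),  ω_r=0, ω_s=1
Stage 1: 38(1−ω_c) = −60(0−ω_c)  ⇒  98ω_c = 38  ⇒  ω_c = 19/49
  ⇒ ω_c¹/ω_s¹ = 19/49
Stage 2: N_ring = 33 + 2·13 = 59
Stage 2: 33(ω_s−ω_c) = −59(ω_r−ω_c),  ω_s=0, ω_r=1
Stage 2: 33(0−ω_c) = −59(1−ω_c)  ⇒  92ω_c = 59  ⇒  ω_c = 59/92
  ⇒ ω_c²/ω_r² = 59/92
Coupling ω_r² = ω_c¹ ⇒ overall = 19/49 × 59/92 = 1121/4508

1121/4508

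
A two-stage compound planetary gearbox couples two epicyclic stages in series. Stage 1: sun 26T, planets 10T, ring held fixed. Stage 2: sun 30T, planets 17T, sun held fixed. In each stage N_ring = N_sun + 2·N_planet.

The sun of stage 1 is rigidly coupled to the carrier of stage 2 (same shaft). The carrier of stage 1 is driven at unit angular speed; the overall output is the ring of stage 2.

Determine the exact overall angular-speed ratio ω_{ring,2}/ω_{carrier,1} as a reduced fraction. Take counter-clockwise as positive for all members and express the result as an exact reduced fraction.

Stage 1: N_ring = 26 + 2·10 = 46
Stage 1: 26(ω_s−ω_c) = −46(ω_r−ω_c),  ω_r=0, ω_c=1
Stage 1: ω_s = 1 − (46/26)(0−1) = 36/13
  ⇒ ω_s¹/ω_c¹ = 36/13
Stage 2: N_ring = 30 + 2·17 = 64
Stage 2: 30(ω_s−ω_c) = −64(ω_r−ω_c),  ω_s=0, ω_c=1
Stage 2: ω_r = 1 − (30/64)(0−1) = 47/32
  ⇒ ω_r²/ω_c² = 47/32
Coupling ω_c² = ω_s¹ ⇒ overall = 36/13 × 47/32 = 423/104

423/104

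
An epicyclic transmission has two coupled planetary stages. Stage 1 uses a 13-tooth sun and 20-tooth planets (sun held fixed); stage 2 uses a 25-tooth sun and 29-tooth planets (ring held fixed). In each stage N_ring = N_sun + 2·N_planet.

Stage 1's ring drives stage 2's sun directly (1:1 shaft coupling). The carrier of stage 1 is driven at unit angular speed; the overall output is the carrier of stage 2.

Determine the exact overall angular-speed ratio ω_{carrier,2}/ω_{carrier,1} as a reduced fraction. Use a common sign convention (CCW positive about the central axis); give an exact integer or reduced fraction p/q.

Stage 1: N_ring = 13 + 2·20 = 53
Stage 1: 13(ω_s−ω_c) = −53(ω_r−ω_c),  ω_s=0, ω_c=1
Stage 1: ω_r = 1 − (13/53)(0−1) = 66/53
  ⇒ ω_r¹/ω_c¹ = 66/53
Stage 2: N_ring = 25 + 2·29 = 83
Stage 2: 25(ω_s−ω_c) = −83(ω_r−ω_c),  ω_r=0, ω_s=1
Stage 2: 25(1−ω_c) = −83(0−ω_c)  ⇒  108ω_c = 25  ⇒  ω_c = 25/108
  ⇒ ω_c²/ω_s² = 25/108
Coupling ω_s² = ω_r¹ ⇒ overall = 66/53 × 25/108 = 275/954

275/954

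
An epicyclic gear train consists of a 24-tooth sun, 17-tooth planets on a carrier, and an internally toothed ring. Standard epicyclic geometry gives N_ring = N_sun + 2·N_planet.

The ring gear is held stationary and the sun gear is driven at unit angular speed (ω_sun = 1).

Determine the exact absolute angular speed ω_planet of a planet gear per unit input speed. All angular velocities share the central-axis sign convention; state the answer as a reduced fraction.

-12/17

N_ring = 24 + 2·17 = 58
24(ω_s−ω_c) = −58(ω_r−ω_c),  ω_r=0, ω_s=1
24(1−ω_c) = −58(0−ω_c)  ⇒  82ω_c = 24  ⇒  ω_c = 12/41
sun–planet: 24·(1−12/41) = −17·(ω_p−ω_c)  ⇒  ω_p−ω_c = −(24/17)·(29/41) = -696/697
ω_p = 12/41 − 696/697 = -12/17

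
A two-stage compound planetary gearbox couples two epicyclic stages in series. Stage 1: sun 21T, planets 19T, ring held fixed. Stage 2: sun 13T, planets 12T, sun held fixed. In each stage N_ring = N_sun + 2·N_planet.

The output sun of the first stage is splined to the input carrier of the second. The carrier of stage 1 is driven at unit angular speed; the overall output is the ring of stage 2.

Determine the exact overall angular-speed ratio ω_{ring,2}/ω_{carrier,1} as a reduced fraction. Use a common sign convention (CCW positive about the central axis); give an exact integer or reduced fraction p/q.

4000/777

Stage 1: N_ring = 21 + 2·19 = 59
Stage 1: 21(ω_s−ω_c) = −59(ω_r−ω_c),  ω_r=0, ω_c=1
Stage 1: ω_s = 1 − (59/21)(0−1) = 80/21
  ⇒ ω_s¹/ω_c¹ = 80/21
Stage 2: N_ring = 13 + 2·12 = 37
Stage 2: 13(ω_s−ω_c) = −37(ω_r−ω_c),  ω_s=0, ω_c=1
Stage 2: ω_r = 1 − (13/37)(0−1) = 50/37
  ⇒ ω_r²/ω_c² = 50/37
Coupling ω_c² = ω_s¹ ⇒ overall = 80/21 × 50/37 = 4000/777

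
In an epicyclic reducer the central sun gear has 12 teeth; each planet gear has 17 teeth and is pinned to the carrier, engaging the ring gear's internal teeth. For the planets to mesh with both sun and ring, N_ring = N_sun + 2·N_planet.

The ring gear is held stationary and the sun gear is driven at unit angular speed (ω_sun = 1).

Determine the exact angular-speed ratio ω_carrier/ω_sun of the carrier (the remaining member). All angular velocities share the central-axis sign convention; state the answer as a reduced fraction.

N_ring = 12 + 2·17 = 46
12(ω_s−ω_c) = −46(ω_r−ω_c),  ω_r=0, ω_s=1
12(1−ω_c) = −46(0−ω_c)  ⇒  58ω_c = 12  ⇒  ω_c = 6/29
ω_c/ω_s = 6/29

6/29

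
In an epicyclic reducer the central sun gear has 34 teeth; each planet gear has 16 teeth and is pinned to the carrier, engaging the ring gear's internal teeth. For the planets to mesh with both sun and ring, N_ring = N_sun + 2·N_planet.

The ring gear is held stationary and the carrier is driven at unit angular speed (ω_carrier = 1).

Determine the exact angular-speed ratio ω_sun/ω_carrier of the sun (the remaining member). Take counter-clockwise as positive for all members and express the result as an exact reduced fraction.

50/17

N_ring = 34 + 2·16 = 66
34(ω_s−ω_c) = −66(ω_r−ω_c),  ω_r=0, ω_c=1
ω_s = 1 − (66/34)(0−1) = 50/17
ω_s/ω_c = 50/17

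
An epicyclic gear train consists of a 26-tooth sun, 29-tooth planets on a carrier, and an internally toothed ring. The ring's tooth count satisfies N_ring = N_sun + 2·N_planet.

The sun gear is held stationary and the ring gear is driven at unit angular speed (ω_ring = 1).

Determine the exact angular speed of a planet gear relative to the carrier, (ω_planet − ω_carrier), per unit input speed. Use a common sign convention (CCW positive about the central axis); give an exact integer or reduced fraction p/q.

N_ring = 26 + 2·29 = 84
26(ω_s−ω_c) = −84(ω_r−ω_c),  ω_s=0, ω_r=1
26(0−ω_c) = −84(1−ω_c)  ⇒  110ω_c = 84  ⇒  ω_c = 42/55
sun–planet: 26·(0−42/55) = −29·(ω_p−ω_c)  ⇒  ω_p−ω_c = −(26/29)·(-42/55) = 1092/1595

1092/1595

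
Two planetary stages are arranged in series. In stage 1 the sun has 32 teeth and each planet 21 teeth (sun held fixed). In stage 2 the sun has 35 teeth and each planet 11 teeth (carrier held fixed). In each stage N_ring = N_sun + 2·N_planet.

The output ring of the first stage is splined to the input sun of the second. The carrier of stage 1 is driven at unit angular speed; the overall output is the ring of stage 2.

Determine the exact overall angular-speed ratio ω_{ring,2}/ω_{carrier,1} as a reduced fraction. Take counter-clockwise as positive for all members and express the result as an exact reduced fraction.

-1855/2109

Stage 1: N_ring = 32 + 2·21 = 74
Stage 1: 32(ω_s−ω_c) = −74(ω_r−ω_c),  ω_s=0, ω_c=1
Stage 1: ω_r = 1 − (32/74)(0−1) = 53/37
  ⇒ ω_r¹/ω_c¹ = 53/37
Stage 2: N_ring = 35 + 2·11 = 57
Stage 2: 35(ω_s−ω_c) = −57(ω_r−ω_c),  ω_c=0, ω_s=1
Stage 2: ω_r = 0 − (35/57)(1−0) = -35/57
  ⇒ ω_r²/ω_s² = -35/57
Coupling ω_s² = ω_r¹ ⇒ overall = 53/37 × -35/57 = -1855/2109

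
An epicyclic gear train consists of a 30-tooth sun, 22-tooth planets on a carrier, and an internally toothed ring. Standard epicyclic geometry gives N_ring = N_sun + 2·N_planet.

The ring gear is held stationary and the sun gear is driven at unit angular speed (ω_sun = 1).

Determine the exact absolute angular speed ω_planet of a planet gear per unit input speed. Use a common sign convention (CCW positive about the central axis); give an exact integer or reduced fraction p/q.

-15/22

N_ring = 30 + 2·22 = 74
30(ω_s−ω_c) = −74(ω_r−ω_c),  ω_r=0, ω_s=1
30(1−ω_c) = −74(0−ω_c)  ⇒  104ω_c = 30  ⇒  ω_c = 15/52
sun–planet: 30·(1−15/52) = −22·(ω_p−ω_c)  ⇒  ω_p−ω_c = −(30/22)·(37/52) = -555/572
ω_p = 15/52 − 555/572 = -15/22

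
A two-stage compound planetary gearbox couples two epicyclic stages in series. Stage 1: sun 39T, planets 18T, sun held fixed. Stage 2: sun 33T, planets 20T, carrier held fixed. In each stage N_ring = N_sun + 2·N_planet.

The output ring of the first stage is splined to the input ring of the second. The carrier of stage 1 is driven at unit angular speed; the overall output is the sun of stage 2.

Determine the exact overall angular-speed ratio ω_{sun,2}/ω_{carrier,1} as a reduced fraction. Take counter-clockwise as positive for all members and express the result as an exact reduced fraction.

-2774/825

Stage 1: N_ring = 39 + 2·18 = 75
Stage 1: 39(ω_s−ω_c) = −75(ω_r−ω_c),  ω_s=0, ω_c=1
Stage 1: ω_r = 1 − (39/75)(0−1) = 38/25
  ⇒ ω_r¹/ω_c¹ = 38/25
Stage 2: N_ring = 33 + 2·20 = 73
Stage 2: 33(ω_s−ω_c) = −73(ω_r−ω_c),  ω_c=0, ω_r=1
Stage 2: ω_s = 0 − (73/33)(1−0) = -73/33
  ⇒ ω_s²/ω_r² = -73/33
Coupling ω_r² = ω_r¹ ⇒ overall = 38/25 × -73/33 = -2774/825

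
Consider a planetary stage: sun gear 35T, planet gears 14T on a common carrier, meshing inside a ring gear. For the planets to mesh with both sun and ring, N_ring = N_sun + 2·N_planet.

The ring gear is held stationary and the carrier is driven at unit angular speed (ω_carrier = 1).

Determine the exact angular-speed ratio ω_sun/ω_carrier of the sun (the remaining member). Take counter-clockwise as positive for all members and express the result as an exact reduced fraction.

14/5

N_ring = 35 + 2·14 = 63
35(ω_s−ω_c) = −63(ω_r−ω_c),  ω_r=0, ω_c=1
ω_s = 1 − (63/35)(0−1) = 14/5
ω_s/ω_c = 14/5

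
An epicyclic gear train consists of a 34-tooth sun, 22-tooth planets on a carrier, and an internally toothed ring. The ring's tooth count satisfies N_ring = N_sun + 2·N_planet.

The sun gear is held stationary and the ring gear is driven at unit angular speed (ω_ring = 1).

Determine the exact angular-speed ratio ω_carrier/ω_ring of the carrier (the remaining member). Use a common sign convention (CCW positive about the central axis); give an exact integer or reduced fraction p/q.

N_ring = 34 + 2·22 = 78
34(ω_s−ω_c) = −78(ω_r−ω_c),  ω_s=0, ω_r=1
34(0−ω_c) = −78(1−ω_c)  ⇒  112ω_c = 78  ⇒  ω_c = 39/56
ω_c/ω_r = 39/56

39/56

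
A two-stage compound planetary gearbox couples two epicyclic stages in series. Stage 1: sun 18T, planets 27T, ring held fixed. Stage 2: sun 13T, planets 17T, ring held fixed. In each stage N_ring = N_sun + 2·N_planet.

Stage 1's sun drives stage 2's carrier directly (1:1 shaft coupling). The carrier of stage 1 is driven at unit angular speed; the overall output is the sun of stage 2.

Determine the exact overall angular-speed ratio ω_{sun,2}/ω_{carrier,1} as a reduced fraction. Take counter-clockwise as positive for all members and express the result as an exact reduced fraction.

300/13

Stage 1: N_ring = 18 + 2·27 = 72
Stage 1: 18(ω_s−ω_c) = −72(ω_r−ω_c),  ω_r=0, ω_c=1
Stage 1: ω_s = 1 − (72/18)(0−1) = 5
  ⇒ ω_s¹/ω_c¹ = 5
Stage 2: N_ring = 13 + 2·17 = 47
Stage 2: 13(ω_s−ω_c) = −47(ω_r−ω_c),  ω_r=0, ω_c=1
Stage 2: ω_s = 1 − (47/13)(0−1) = 60/13
  ⇒ ω_s²/ω_c² = 60/13
Coupling ω_c² = ω_s¹ ⇒ overall = 5 × 60/13 = 300/13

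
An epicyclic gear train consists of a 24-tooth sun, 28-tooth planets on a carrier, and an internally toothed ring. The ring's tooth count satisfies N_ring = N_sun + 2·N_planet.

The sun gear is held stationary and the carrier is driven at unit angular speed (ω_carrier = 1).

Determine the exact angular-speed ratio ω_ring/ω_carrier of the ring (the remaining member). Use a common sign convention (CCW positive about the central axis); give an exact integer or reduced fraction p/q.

N_ring = 24 + 2·28 = 80
24(ω_s−ω_c) = −80(ω_r−ω_c),  ω_s=0, ω_c=1
ω_r = 1 − (24/80)(0−1) = 13/10
ω_r/ω_c = 13/10

13/10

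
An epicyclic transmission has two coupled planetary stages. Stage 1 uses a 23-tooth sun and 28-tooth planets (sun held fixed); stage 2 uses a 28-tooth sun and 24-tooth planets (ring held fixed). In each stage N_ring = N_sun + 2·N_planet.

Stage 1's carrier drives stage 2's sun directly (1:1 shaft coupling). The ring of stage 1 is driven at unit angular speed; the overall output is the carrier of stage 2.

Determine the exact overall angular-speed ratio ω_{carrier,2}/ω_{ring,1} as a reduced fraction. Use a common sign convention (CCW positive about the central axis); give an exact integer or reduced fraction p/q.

553/2652

Stage 1: N_ring = 23 + 2·28 = 79
Stage 1: 23(ω_s−ω_c) = −79(ω_r−ω_c),  ω_s=0, ω_r=1
Stage 1: 23(0−ω_c) = −79(1−ω_c)  ⇒  102ω_c = 79  ⇒  ω_c = 79/102
  ⇒ ω_c¹/ω_r¹ = 79/102
Stage 2: N_ring = 28 + 2·24 = 76
Stage 2: 28(ω_s−ω_c) = −76(ω_r−ω_c),  ω_r=0, ω_s=1
Stage 2: 28(1−ω_c) = −76(0−ω_c)  ⇒  104ω_c = 28  ⇒  ω_c = 7/26
  ⇒ ω_c²/ω_s² = 7/26
Coupling ω_s² = ω_c¹ ⇒ overall = 79/102 × 7/26 = 553/2652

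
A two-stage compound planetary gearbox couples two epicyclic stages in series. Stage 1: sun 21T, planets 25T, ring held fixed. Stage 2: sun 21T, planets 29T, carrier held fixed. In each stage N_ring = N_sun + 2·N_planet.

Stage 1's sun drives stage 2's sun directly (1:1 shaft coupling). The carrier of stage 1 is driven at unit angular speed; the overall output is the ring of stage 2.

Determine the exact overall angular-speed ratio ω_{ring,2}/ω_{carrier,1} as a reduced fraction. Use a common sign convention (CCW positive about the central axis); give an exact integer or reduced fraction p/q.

-92/79

Stage 1: N_ring = 21 + 2·25 = 71
Stage 1: 21(ω_s−ω_c) = −71(ω_r−ω_c),  ω_r=0, ω_c=1
Stage 1: ω_s = 1 − (71/21)(0−1) = 92/21
  ⇒ ω_s¹/ω_c¹ = 92/21
Stage 2: N_ring = 21 + 2·29 = 79
Stage 2: 21(ω_s−ω_c) = −79(ω_r−ω_c),  ω_c=0, ω_s=1
Stage 2: ω_r = 0 − (21/79)(1−0) = -21/79
  ⇒ ω_r²/ω_s² = -21/79
Coupling ω_s² = ω_s¹ ⇒ overall = 92/21 × -21/79 = -92/79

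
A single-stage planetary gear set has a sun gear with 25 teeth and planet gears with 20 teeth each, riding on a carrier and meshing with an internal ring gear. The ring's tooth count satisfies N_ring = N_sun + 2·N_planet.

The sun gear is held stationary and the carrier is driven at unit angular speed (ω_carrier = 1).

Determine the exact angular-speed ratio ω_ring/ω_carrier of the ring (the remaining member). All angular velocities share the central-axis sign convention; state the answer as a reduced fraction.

N_ring = 25 + 2·20 = 65
25(ω_s−ω_c) = −65(ω_r−ω_c),  ω_s=0, ω_c=1
ω_r = 1 − (25/65)(0−1) = 18/13
ω_r/ω_c = 18/13

18/13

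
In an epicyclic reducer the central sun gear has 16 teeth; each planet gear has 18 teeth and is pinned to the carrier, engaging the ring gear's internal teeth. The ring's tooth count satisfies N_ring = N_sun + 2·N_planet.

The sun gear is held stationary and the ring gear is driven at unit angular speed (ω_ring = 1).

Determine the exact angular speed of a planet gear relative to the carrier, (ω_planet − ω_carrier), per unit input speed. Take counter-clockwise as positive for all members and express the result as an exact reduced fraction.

104/153

N_ring = 16 + 2·18 = 52
16(ω_s−ω_c) = −52(ω_r−ω_c),  ω_s=0, ω_r=1
16(0−ω_c) = −52(1−ω_c)  ⇒  68ω_c = 52  ⇒  ω_c = 13/17
sun–planet: 16·(0−13/17) = −18·(ω_p−ω_c)  ⇒  ω_p−ω_c = −(16/18)·(-13/17) = 104/153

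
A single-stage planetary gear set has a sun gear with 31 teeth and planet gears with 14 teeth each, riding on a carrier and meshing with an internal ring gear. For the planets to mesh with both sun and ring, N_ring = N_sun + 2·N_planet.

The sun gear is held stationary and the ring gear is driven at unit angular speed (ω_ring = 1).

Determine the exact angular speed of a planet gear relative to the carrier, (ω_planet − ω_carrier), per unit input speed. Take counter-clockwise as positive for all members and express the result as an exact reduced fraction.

N_ring = 31 + 2·14 = 59
31(ω_s−ω_c) = −59(ω_r−ω_c),  ω_s=0, ω_r=1
31(0−ω_c) = −59(1−ω_c)  ⇒  90ω_c = 59  ⇒  ω_c = 59/90
sun–planet: 31·(0−59/90) = −14·(ω_p−ω_c)  ⇒  ω_p−ω_c = −(31/14)·(-59/90) = 1829/1260

1829/1260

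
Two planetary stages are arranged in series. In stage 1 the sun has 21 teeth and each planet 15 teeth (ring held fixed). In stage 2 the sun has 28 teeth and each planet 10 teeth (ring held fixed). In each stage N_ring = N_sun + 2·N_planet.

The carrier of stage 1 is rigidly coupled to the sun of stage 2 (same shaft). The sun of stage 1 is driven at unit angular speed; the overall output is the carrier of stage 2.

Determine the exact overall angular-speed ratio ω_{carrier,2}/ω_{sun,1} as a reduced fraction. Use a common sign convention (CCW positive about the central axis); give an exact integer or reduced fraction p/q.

Stage 1: N_ring = 21 + 2·15 = 51
Stage 1: 21(ω_s−ω_c) = −51(ω_r−ω_c),  ω_r=0, ω_s=1
Stage 1: 21(1−ω_c) = −51(0−ω_c)  ⇒  72ω_c = 21  ⇒  ω_c = 7/24
  ⇒ ω_c¹/ω_s¹ = 7/24
Stage 2: N_ring = 28 + 2·10 = 48
Stage 2: 28(ω_s−ω_c) = −48(ω_r−ω_c),  ω_r=0, ω_s=1
Stage 2: 28(1−ω_c) = −48(0−ω_c)  ⇒  76ω_c = 28  ⇒  ω_c = 7/19
  ⇒ ω_c²/ω_s² = 7/19
Coupling ω_s² = ω_c¹ ⇒ overall = 7/24 × 7/19 = 49/456

49/456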